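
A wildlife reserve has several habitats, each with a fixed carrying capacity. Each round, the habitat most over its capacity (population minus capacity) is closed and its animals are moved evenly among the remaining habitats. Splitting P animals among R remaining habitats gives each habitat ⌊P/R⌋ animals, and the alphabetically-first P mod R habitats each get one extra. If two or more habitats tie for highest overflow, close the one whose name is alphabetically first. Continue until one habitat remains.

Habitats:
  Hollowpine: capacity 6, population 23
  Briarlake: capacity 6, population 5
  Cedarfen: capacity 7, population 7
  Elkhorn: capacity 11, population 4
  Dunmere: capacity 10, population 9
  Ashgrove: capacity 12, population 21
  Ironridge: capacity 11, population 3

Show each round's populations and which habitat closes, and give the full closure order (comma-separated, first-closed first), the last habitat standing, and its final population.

Round 1: Ashgrove=21 Briarlake=5 Cedarfen=7 Dunmere=9 Elkhorn=4 Hollowpine=23 Ironridge=3 → close Hollowpine (overflow 17)
  23÷6 = 3 each, +1 to first 5
Round 2: Ashgrove=25 Briarlake=9 Cedarfen=11 Dunmere=13 Elkhorn=8 Ironridge=6 → close Ashgrove (overflow 13)
  25÷5 = 5 each, +1 to first 0
Round 3: Briarlake=14 Cedarfen=16 Dunmere=18 Elkhorn=13 Ironridge=11 → close Cedarfen (overflow 9)
  16÷4 = 4 each, +1 to first 0
Round 4: Briarlake=18 Dunmere=22 Elkhorn=17 Ironridge=15 → close Briarlake (overflow 12)
  18÷3 = 6 each, +1 to first 0
Round 5: Dunmere=28 Elkhorn=23 Ironridge=21 → close Dunmere (overflow 18)
  28÷2 = 14 each, +1 to first 0
Round 6: Elkhorn=37 Ironridge=35 → close Elkhorn (overflow 26)
  37÷1 = 37 each, +1 to first 0

Closure order: Hollowpine, Ashgrove, Cedarfen, Briarlake, Dunmere, Elkhorn
Last habitat: Ironridge with 72 animals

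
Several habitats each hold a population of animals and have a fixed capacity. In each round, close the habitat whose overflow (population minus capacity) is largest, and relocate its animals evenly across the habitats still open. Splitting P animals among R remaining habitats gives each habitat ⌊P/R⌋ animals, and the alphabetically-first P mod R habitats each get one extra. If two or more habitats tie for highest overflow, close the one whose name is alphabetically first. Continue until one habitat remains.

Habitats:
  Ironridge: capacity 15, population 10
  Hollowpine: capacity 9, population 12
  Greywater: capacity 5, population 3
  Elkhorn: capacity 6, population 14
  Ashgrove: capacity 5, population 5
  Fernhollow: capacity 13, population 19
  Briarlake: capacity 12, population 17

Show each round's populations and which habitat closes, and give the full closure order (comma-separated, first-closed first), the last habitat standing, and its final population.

Round 1: Ashgrove=5 Briarlake=17 Elkhorn=14 Fernhollow=19 Greywater=3 Hollowpine=12 Ironridge=10 → close Elkhorn (overflow 8)
  14÷6 = 2 each, +1 to first 2
Round 2: Ashgrove=8 Briarlake=20 Fernhollow=21 Greywater=5 Hollowpine=14 Ironridge=12 → close Briarlake (overflow 8)
  20÷5 = 4 each, +1 to first 0
Round 3: Ashgrove=12 Fernhollow=25 Greywater=9 Hollowpine=18 Ironridge=16 → close Fernhollow (overflow 12)
  25÷4 = 6 each, +1 to first 1
Round 4: Ashgrove=19 Greywater=15 Hollowpine=24 Ironridge=22 → close Hollowpine (overflow 15)
  24÷3 = 8 each, +1 to first 0
Round 5: Ashgrove=27 Greywater=23 Ironridge=30 → close Ashgrove (overflow 22)
  27÷2 = 13 each, +1 to first 1
Round 6: Greywater=37 Ironridge=43 → close Greywater (overflow 32)
  37÷1 = 37 each, +1 to first 0

Closure order: Elkhorn, Briarlake, Fernhollow, Hollowpine, Ashgrove, Greywater
Last habitat: Ironridge with 80 animals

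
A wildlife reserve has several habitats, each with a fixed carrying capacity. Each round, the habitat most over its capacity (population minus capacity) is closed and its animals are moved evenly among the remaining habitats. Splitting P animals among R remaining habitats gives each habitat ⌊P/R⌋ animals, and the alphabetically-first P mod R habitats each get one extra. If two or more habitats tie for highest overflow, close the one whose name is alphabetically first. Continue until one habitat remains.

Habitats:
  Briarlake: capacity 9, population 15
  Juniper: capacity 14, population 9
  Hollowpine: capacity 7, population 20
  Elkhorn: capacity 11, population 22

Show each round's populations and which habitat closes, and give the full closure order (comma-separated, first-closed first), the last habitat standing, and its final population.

Round 1: Briarlake=15 Elkhorn=22 Hollowpine=20 Juniper=9 → close Hollowpine (overflow 13)
  20÷3 = 6 each, +1 to first 2
Round 2: Briarlake=22 Elkhorn=29 Juniper=15 → close Elkhorn (overflow 18)
  29÷2 = 14 each, +1 to first 1
Round 3: Briarlake=37 Juniper=29 → close Briarlake (overflow 28)
  37÷1 = 37 each, +1 to first 0

Closure order: Hollowpine, Elkhorn, Briarlake
Last habitat: Juniper with 66 animals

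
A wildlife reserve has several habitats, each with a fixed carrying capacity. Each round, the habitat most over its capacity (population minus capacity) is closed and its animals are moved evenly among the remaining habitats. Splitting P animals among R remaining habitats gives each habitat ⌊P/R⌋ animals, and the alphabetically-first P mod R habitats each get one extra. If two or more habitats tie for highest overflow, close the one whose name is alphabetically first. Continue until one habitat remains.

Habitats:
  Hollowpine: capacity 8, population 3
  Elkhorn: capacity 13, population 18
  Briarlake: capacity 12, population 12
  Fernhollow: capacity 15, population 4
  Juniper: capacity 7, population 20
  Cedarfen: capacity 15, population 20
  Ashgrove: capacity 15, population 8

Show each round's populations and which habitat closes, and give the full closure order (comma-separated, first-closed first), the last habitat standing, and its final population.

Closure order: Juniper, Cedarfen, Elkhorn, Briarlake, Ashgrove, Hollowpine
Last habitat: Fernhollow with 85 animals

Round 1: Ashgrove=8 Briarlake=12 Cedarfen=20 Elkhorn=18 Fernhollow=4 Hollowpine=3 Juniper=20 → close Juniper (overflow 13)
  20÷6 = 3 each, +1 to first 2
Round 2: Ashgrove=12 Briarlake=16 Cedarfen=23 Elkhorn=21 Fernhollow=7 Hollowpine=6 → close Cedarfen (overflow 8)
  23÷5 = 4 each, +1 to first 3
Round 3: Ashgrove=17 Briarlake=21 Elkhorn=26 Fernhollow=11 Hollowpine=10 → close Elkhorn (overflow 13)
  26÷4 = 6 each, +1 to first 2
Round 4: Ashgrove=24 Briarlake=28 Fernhollow=17 Hollowpine=16 → close Briarlake (overflow 16)
  28÷3 = 9 each, +1 to first 1
Round 5: Ashgrove=34 Fernhollow=26 Hollowpine=25 → close Ashgrove (overflow 19)
  34÷2 = 17 each, +1 to first 0
Round 6: Fernhollow=43 Hollowpine=42 → close Hollowpine (overflow 34)
  42÷1 = 42 each, +1 to first 0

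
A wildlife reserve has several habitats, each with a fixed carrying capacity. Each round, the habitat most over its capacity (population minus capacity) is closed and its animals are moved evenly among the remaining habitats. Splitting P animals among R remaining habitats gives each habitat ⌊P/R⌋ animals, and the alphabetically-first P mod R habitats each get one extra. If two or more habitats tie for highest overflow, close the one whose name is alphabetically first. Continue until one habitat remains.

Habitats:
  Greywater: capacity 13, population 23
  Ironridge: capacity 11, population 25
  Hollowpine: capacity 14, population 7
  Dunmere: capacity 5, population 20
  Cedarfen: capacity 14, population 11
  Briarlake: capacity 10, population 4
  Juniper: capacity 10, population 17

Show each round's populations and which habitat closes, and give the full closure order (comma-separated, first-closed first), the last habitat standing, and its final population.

Closure order: Dunmere, Ironridge, Greywater, Juniper, Cedarfen, Briarlake
Last habitat: Hollowpine with 107 animals

Round 1: Briarlake=4 Cedarfen=11 Dunmere=20 Greywater=23 Hollowpine=7 Ironridge=25 Juniper=17 → close Dunmere (overflow 15)
  20÷6 = 3 each, +1 to first 2
Round 2: Briarlake=8 Cedarfen=15 Greywater=26 Hollowpine=10 Ironridge=28 Juniper=20 → close Ironridge (overflow 17)
  28÷5 = 5 each, +1 to first 3
Round 3: Briarlake=14 Cedarfen=21 Greywater=32 Hollowpine=15 Juniper=25 → close Greywater (overflow 19)
  32÷4 = 8 each, +1 to first 0
Round 4: Briarlake=22 Cedarfen=29 Hollowpine=23 Juniper=33 → close Juniper (overflow 23)
  33÷3 = 11 each, +1 to first 0
Round 5: Briarlake=33 Cedarfen=40 Hollowpine=34 → close Cedarfen (overflow 26)
  40÷2 = 20 each, +1 to first 0
Round 6: Briarlake=53 Hollowpine=54 → close Briarlake (overflow 43)
  53÷1 = 53 each, +1 to first 0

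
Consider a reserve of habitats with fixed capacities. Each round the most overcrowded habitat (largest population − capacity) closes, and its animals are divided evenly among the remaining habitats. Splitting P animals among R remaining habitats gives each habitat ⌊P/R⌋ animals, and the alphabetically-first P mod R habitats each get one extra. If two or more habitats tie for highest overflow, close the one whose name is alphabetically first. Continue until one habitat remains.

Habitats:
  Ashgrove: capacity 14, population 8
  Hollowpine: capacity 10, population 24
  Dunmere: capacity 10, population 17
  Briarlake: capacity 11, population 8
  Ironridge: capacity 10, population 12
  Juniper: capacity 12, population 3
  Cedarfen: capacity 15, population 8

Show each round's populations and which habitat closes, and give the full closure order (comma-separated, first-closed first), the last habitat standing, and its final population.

Round 1: Ashgrove=8 Briarlake=8 Cedarfen=8 Dunmere=17 Hollowpine=24 Ironridge=12 Juniper=3 → close Hollowpine (overflow 14)
  24÷6 = 4 each, +1 to first 0
Round 2: Ashgrove=12 Briarlake=12 Cedarfen=12 Dunmere=21 Ironridge=16 Juniper=7 → close Dunmere (overflow 11)
  21÷5 = 4 each, +1 to first 1
Round 3: Ashgrove=17 Briarlake=16 Cedarfen=16 Ironridge=20 Juniper=11 → close Ironridge (overflow 10)
  20÷4 = 5 each, +1 to first 0
Round 4: Ashgrove=22 Briarlake=21 Cedarfen=21 Juniper=16 → close Briarlake (overflow 10)
  21÷3 = 7 each, +1 to first 0
Round 5: Ashgrove=29 Cedarfen=28 Juniper=23 → close Ashgrove (overflow 15)
  29÷2 = 14 each, +1 to first 1
Round 6: Cedarfen=43 Juniper=37 → close Cedarfen (overflow 28)
  43÷1 = 43 each, +1 to first 0

Closure order: Hollowpine, Dunmere, Ironridge, Briarlake, Ashgrove, Cedarfen
Last habitat: Juniper with 80 animals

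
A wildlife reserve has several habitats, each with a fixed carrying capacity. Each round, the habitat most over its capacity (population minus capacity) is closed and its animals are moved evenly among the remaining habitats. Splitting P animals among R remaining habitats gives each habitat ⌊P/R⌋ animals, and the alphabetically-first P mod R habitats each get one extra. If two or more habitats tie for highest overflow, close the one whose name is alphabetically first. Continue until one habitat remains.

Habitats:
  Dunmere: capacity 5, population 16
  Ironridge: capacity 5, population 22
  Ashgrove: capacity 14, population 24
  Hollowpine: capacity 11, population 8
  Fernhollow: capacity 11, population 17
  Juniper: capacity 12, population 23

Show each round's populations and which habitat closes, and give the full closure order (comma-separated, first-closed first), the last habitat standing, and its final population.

Closure order: Ironridge, Dunmere, Ashgrove, Juniper, Fernhollow
Last habitat: Hollowpine with 110 animals

Round 1: Ashgrove=24 Dunmere=16 Fernhollow=17 Hollowpine=8 Ironridge=22 Juniper=23 → close Ironridge (overflow 17)
  22÷5 = 4 each, +1 to first 2
Round 2: Ashgrove=29 Dunmere=21 Fernhollow=21 Hollowpine=12 Juniper=27 → close Dunmere (overflow 16)
  21÷4 = 5 each, +1 to first 1
Round 3: Ashgrove=35 Fernhollow=26 Hollowpine=17 Juniper=32 → close Ashgrove (overflow 21)
  35÷3 = 11 each, +1 to first 2
Round 4: Fernhollow=38 Hollowpine=29 Juniper=43 → close Juniper (overflow 31)
  43÷2 = 21 each, +1 to first 1
Round 5: Fernhollow=60 Hollowpine=50 → close Fernhollow (overflow 49)
  60÷1 = 60 each, +1 to first 0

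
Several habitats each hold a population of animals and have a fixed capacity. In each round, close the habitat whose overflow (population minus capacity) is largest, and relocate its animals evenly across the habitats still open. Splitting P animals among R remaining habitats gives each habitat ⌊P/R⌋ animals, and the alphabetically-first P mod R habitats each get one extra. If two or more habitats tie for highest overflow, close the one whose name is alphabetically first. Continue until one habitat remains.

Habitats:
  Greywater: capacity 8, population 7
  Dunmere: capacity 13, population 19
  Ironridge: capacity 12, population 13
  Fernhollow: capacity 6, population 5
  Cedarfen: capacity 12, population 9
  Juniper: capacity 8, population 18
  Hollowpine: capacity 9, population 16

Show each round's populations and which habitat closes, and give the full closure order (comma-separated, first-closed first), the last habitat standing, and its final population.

Closure order: Juniper, Hollowpine, Dunmere, Fernhollow, Ironridge, Cedarfen
Last habitat: Greywater with 87 animals

Round 1: Cedarfen=9 Dunmere=19 Fernhollow=5 Greywater=7 Hollowpine=16 Ironridge=13 Juniper=18 → close Juniper (overflow 10)
  18÷6 = 3 each, +1 to first 0
Round 2: Cedarfen=12 Dunmere=22 Fernhollow=8 Greywater=10 Hollowpine=19 Ironridge=16 → close Hollowpine (overflow 10)
  19÷5 = 3 each, +1 to first 4
Round 3: Cedarfen=16 Dunmere=26 Fernhollow=12 Greywater=14 Ironridge=19 → close Dunmere (overflow 13)
  26÷4 = 6 each, +1 to first 2
Round 4: Cedarfen=23 Fernhollow=19 Greywater=20 Ironridge=25 → close Fernhollow (overflow 13)
  19÷3 = 6 each, +1 to first 1
Round 5: Cedarfen=30 Greywater=26 Ironridge=31 → close Ironridge (overflow 19)
  31÷2 = 15 each, +1 to first 1
Round 6: Cedarfen=46 Greywater=41 → close Cedarfen (overflow 34)
  46÷1 = 46 each, +1 to first 0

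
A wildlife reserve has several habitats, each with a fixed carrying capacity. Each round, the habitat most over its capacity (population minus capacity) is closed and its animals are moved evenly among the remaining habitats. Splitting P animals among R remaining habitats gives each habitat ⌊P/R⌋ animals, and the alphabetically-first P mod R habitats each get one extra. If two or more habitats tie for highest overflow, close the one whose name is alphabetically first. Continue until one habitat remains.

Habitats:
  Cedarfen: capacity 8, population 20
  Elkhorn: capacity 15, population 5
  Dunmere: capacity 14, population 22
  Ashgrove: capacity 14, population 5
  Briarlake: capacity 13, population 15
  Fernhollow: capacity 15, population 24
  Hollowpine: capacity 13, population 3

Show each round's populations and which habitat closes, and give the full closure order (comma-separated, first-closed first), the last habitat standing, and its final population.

Round 1: Ashgrove=5 Briarlake=15 Cedarfen=20 Dunmere=22 Elkhorn=5 Fernhollow=24 Hollowpine=3 → close Cedarfen (overflow 12)
  20÷6 = 3 each, +1 to first 2
Round 2: Ashgrove=9 Briarlake=19 Dunmere=25 Elkhorn=8 Fernhollow=27 Hollowpine=6 → close Fernhollow (overflow 12)
  27÷5 = 5 each, +1 to first 2
Round 3: Ashgrove=15 Briarlake=25 Dunmere=30 Elkhorn=13 Hollowpine=11 → close Dunmere (overflow 16)
  30÷4 = 7 each, +1 to first 2
Round 4: Ashgrove=23 Briarlake=33 Elkhorn=20 Hollowpine=18 → close Briarlake (overflow 20)
  33÷3 = 11 each, +1 to first 0
Round 5: Ashgrove=34 Elkhorn=31 Hollowpine=29 → close Ashgrove (overflow 20)
  34÷2 = 17 each, +1 to first 0
Round 6: Elkhorn=48 Hollowpine=46 → close Elkhorn (overflow 33)
  48÷1 = 48 each, +1 to first 0

Closure order: Cedarfen, Fernhollow, Dunmere, Briarlake, Ashgrove, Elkhorn
Last habitat: Hollowpine with 94 animals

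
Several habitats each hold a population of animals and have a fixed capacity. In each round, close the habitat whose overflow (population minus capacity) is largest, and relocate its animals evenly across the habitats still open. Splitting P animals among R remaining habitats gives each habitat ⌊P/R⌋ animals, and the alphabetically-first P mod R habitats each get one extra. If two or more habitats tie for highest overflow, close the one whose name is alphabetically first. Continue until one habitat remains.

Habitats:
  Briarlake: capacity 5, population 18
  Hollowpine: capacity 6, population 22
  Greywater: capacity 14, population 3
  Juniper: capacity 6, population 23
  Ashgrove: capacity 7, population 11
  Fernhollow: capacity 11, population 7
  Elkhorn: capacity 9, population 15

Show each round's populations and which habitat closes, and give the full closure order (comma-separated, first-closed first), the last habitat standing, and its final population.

Round 1: Ashgrove=11 Briarlake=18 Elkhorn=15 Fernhollow=7 Greywater=3 Hollowpine=22 Juniper=23 → close Juniper (overflow 17)
  23÷6 = 3 each, +1 to first 5
Round 2: Ashgrove=15 Briarlake=22 Elkhorn=19 Fernhollow=11 Greywater=7 Hollowpine=25 → close Hollowpine (overflow 19)
  25÷5 = 5 each, +1 to first 0
Round 3: Ashgrove=20 Briarlake=27 Elkhorn=24 Fernhollow=16 Greywater=12 → close Briarlake (overflow 22)
  27÷4 = 6 each, +1 to first 3
Round 4: Ashgrove=27 Elkhorn=31 Fernhollow=23 Greywater=18 → close Elkhorn (overflow 22)
  31÷3 = 10 each, +1 to first 1
Round 5: Ashgrove=38 Fernhollow=33 Greywater=28 → close Ashgrove (overflow 31)
  38÷2 = 19 each, +1 to first 0
Round 6: Fernhollow=52 Greywater=47 → close Fernhollow (overflow 41)
  52÷1 = 52 each, +1 to first 0

Closure order: Juniper, Hollowpine, Briarlake, Elkhorn, Ashgrove, Fernhollow
Last habitat: Greywater with 99 animals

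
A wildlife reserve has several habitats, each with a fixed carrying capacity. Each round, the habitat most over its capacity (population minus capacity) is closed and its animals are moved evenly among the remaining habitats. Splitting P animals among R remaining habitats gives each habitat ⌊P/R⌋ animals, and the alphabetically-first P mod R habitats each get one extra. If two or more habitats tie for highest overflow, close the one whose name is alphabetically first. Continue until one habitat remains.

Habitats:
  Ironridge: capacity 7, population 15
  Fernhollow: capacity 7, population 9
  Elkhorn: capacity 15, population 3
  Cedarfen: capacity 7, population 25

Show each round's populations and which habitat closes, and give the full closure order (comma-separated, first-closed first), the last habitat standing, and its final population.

Round 1: Cedarfen=25 Elkhorn=3 Fernhollow=9 Ironridge=15 → close Cedarfen (overflow 18)
  25÷3 = 8 each, +1 to first 1
Round 2: Elkhorn=12 Fernhollow=17 Ironridge=23 → close Ironridge (overflow 16)
  23÷2 = 11 each, +1 to first 1
Round 3: Elkhorn=24 Fernhollow=28 → close Fernhollow (overflow 21)
  28÷1 = 28 each, +1 to first 0

Closure order: Cedarfen, Ironridge, Fernhollow
Last habitat: Elkhorn with 52 animals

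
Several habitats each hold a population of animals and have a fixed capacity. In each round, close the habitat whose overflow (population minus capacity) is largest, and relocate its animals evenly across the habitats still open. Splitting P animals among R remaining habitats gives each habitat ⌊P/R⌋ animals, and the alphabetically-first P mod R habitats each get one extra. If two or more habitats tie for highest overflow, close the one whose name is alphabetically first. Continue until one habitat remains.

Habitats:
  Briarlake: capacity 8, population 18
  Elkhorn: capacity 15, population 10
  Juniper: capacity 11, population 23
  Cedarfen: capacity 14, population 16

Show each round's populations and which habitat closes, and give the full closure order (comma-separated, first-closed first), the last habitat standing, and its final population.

Closure order: Juniper, Briarlake, Cedarfen
Last habitat: Elkhorn with 67 animals

Round 1: Briarlake=18 Cedarfen=16 Elkhorn=10 Juniper=23 → close Juniper (overflow 12)
  23÷3 = 7 each, +1 to first 2
Round 2: Briarlake=26 Cedarfen=24 Elkhorn=17 → close Briarlake (overflow 18)
  26÷2 = 13 each, +1 to first 0
Round 3: Cedarfen=37 Elkhorn=30 → close Cedarfen (overflow 23)
  37÷1 = 37 each, +1 to first 0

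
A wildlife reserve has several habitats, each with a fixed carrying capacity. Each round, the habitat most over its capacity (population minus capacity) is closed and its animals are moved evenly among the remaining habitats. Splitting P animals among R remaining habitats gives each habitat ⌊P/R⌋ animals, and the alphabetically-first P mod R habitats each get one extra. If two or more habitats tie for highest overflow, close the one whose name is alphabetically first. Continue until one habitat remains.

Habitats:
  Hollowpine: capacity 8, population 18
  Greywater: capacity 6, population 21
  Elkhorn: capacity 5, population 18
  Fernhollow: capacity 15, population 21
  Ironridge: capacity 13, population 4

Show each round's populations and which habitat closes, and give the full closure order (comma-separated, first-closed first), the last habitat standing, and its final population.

Closure order: Greywater, Elkhorn, Hollowpine, Fernhollow
Last habitat: Ironridge with 82 animals

Round 1: Elkhorn=18 Fernhollow=21 Greywater=21 Hollowpine=18 Ironridge=4 → close Greywater (overflow 15)
  21÷4 = 5 each, +1 to first 1
Round 2: Elkhorn=24 Fernhollow=26 Hollowpine=23 Ironridge=9 → close Elkhorn (overflow 19)
  24÷3 = 8 each, +1 to first 0
Round 3: Fernhollow=34 Hollowpine=31 Ironridge=17 → close Hollowpine (overflow 23)
  31÷2 = 15 each, +1 to first 1
Round 4: Fernhollow=50 Ironridge=32 → close Fernhollow (overflow 35)
  50÷1 = 50 each, +1 to first 0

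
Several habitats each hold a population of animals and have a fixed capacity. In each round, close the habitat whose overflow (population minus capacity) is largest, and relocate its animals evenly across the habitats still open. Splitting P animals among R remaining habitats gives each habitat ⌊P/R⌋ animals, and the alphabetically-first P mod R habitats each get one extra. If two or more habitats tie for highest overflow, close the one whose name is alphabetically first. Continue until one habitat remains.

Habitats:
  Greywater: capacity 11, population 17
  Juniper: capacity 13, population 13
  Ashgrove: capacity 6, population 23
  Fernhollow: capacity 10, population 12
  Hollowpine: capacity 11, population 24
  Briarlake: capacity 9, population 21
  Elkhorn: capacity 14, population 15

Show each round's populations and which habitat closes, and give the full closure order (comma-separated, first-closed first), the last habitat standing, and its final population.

Round 1: Ashgrove=23 Briarlake=21 Elkhorn=15 Fernhollow=12 Greywater=17 Hollowpine=24 Juniper=13 → close Ashgrove (overflow 17)
  23÷6 = 3 each, +1 to first 5
Round 2: Briarlake=25 Elkhorn=19 Fernhollow=16 Greywater=21 Hollowpine=28 Juniper=16 → close Hollowpine (overflow 17)
  28÷5 = 5 each, +1 to first 3
Round 3: Briarlake=31 Elkhorn=25 Fernhollow=22 Greywater=26 Juniper=21 → close Briarlake (overflow 22)
  31÷4 = 7 each, +1 to first 3
Round 4: Elkhorn=33 Fernhollow=30 Greywater=34 Juniper=28 → close Greywater (overflow 23)
  34÷3 = 11 each, +1 to first 1
Round 5: Elkhorn=45 Fernhollow=41 Juniper=39 → close Elkhorn (overflow 31)
  45÷2 = 22 each, +1 to first 1
Round 6: Fernhollow=64 Juniper=61 → close Fernhollow (overflow 54)
  64÷1 = 64 each, +1 to first 0

Closure order: Ashgrove, Hollowpine, Briarlake, Greywater, Elkhorn, Fernhollow
Last habitat: Juniper with 125 animals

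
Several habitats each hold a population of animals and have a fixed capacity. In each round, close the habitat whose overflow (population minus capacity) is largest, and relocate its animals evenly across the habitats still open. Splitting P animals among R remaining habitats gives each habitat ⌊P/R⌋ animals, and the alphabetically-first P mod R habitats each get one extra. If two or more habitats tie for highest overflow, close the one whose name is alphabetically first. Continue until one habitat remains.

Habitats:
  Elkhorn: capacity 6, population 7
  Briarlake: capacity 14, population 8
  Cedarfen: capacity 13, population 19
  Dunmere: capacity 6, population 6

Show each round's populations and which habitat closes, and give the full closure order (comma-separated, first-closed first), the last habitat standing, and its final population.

Closure order: Cedarfen, Elkhorn, Dunmere
Last habitat: Briarlake with 40 animals

Round 1: Briarlake=8 Cedarfen=19 Dunmere=6 Elkhorn=7 → close Cedarfen (overflow 6)
  19÷3 = 6 each, +1 to first 1
Round 2: Briarlake=15 Dunmere=12 Elkhorn=13 → close Elkhorn (overflow 7)
  13÷2 = 6 each, +1 to first 1
Round 3: Briarlake=22 Dunmere=18 → close Dunmere (overflow 12)
  18÷1 = 18 each, +1 to first 0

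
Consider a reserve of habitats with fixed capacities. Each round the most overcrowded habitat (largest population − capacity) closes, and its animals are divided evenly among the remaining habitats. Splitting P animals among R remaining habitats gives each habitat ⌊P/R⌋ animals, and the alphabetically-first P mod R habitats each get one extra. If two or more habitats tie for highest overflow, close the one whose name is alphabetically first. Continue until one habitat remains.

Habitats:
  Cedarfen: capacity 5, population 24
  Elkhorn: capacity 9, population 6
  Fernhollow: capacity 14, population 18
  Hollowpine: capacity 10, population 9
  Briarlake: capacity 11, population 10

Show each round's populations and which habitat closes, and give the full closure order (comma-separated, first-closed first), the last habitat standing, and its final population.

Round 1: Briarlake=10 Cedarfen=24 Elkhorn=6 Fernhollow=18 Hollowpine=9 → close Cedarfen (overflow 19)
  24÷4 = 6 each, +1 to first 0
Round 2: Briarlake=16 Elkhorn=12 Fernhollow=24 Hollowpine=15 → close Fernhollow (overflow 10)
  24÷3 = 8 each, +1 to first 0
Round 3: Briarlake=24 Elkhorn=20 Hollowpine=23 → close Briarlake (overflow 13)
  24÷2 = 12 each, +1 to first 0
Round 4: Elkhorn=32 Hollowpine=35 → close Hollowpine (overflow 25)
  35÷1 = 35 each, +1 to first 0

Closure order: Cedarfen, Fernhollow, Briarlake, Hollowpine
Last habitat: Elkhorn with 67 animals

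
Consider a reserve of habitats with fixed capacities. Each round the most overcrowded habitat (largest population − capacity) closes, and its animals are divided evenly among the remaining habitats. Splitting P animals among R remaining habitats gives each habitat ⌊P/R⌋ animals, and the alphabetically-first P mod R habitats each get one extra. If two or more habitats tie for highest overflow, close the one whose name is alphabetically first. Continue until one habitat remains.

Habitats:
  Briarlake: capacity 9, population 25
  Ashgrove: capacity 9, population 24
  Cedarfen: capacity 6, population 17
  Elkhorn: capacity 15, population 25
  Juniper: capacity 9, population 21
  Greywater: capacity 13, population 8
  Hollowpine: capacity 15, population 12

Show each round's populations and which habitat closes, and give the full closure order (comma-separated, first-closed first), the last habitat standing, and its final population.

Round 1: Ashgrove=24 Briarlake=25 Cedarfen=17 Elkhorn=25 Greywater=8 Hollowpine=12 Juniper=21 → close Briarlake (overflow 16)
  25÷6 = 4 each, +1 to first 1
Round 2: Ashgrove=29 Cedarfen=21 Elkhorn=29 Greywater=12 Hollowpine=16 Juniper=25 → close Ashgrove (overflow 20)
  29÷5 = 5 each, +1 to first 4
Round 3: Cedarfen=27 Elkhorn=35 Greywater=18 Hollowpine=22 Juniper=30 → close Cedarfen (overflow 21)
  27÷4 = 6 each, +1 to first 3
Round 4: Elkhorn=42 Greywater=25 Hollowpine=29 Juniper=36 → close Elkhorn (overflow 27)
  42÷3 = 14 each, +1 to first 0
Round 5: Greywater=39 Hollowpine=43 Juniper=50 → close Juniper (overflow 41)
  50÷2 = 25 each, +1 to first 0
Round 6: Greywater=64 Hollowpine=68 → close Hollowpine (overflow 53)
  68÷1 = 68 each, +1 to first 0

Closure order: Briarlake, Ashgrove, Cedarfen, Elkhorn, Juniper, Hollowpine
Last habitat: Greywater with 132 animals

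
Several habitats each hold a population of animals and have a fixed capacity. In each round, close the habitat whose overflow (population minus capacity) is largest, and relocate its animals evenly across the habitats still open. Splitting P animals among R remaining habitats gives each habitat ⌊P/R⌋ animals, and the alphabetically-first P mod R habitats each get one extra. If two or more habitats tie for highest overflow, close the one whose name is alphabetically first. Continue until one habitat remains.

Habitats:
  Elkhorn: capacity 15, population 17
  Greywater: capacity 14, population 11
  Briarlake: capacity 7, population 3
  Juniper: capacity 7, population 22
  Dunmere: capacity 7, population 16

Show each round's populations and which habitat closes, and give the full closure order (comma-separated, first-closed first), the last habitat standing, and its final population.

Closure order: Juniper, Dunmere, Elkhorn, Briarlake
Last habitat: Greywater with 69 animals

Round 1: Briarlake=3 Dunmere=16 Elkhorn=17 Greywater=11 Juniper=22 → close Juniper (overflow 15)
  22÷4 = 5 each, +1 to first 2
Round 2: Briarlake=9 Dunmere=22 Elkhorn=22 Greywater=16 → close Dunmere (overflow 15)
  22÷3 = 7 each, +1 to first 1
Round 3: Briarlake=17 Elkhorn=29 Greywater=23 → close Elkhorn (overflow 14)
  29÷2 = 14 each, +1 to first 1
Round 4: Briarlake=32 Greywater=37 → close Briarlake (overflow 25)
  32÷1 = 32 each, +1 to first 0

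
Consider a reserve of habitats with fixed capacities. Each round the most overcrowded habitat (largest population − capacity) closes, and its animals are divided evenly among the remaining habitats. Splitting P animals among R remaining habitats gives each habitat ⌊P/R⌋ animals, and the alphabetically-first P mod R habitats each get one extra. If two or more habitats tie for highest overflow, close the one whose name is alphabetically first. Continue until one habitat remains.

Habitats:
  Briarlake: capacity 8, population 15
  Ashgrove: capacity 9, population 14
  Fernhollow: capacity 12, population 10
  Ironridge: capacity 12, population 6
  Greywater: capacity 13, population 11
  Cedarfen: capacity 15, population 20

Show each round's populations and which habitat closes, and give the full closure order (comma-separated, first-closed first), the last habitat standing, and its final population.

Closure order: Briarlake, Ashgrove, Cedarfen, Fernhollow, Greywater
Last habitat: Ironridge with 76 animals

Round 1: Ashgrove=14 Briarlake=15 Cedarfen=20 Fernhollow=10 Greywater=11 Ironridge=6 → close Briarlake (overflow 7)
  15÷5 = 3 each, +1 to first 0
Round 2: Ashgrove=17 Cedarfen=23 Fernhollow=13 Greywater=14 Ironridge=9 → close Ashgrove (overflow 8)
  17÷4 = 4 each, +1 to first 1
Round 3: Cedarfen=28 Fernhollow=17 Greywater=18 Ironridge=13 → close Cedarfen (overflow 13)
  28÷3 = 9 each, +1 to first 1
Round 4: Fernhollow=27 Greywater=27 Ironridge=22 → close Fernhollow (overflow 15)
  27÷2 = 13 each, +1 to first 1
Round 5: Greywater=41 Ironridge=35 → close Greywater (overflow 28)
  41÷1 = 41 each, +1 to first 0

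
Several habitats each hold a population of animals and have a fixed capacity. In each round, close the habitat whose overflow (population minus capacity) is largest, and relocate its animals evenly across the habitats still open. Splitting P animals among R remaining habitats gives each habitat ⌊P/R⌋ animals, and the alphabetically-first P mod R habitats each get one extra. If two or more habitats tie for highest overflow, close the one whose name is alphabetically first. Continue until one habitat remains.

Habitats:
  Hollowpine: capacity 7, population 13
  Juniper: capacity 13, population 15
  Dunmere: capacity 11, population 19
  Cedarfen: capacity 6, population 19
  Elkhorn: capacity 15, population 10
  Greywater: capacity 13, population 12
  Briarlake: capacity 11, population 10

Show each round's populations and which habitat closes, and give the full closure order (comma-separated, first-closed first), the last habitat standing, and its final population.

Closure order: Cedarfen, Dunmere, Hollowpine, Juniper, Briarlake, Greywater
Last habitat: Elkhorn with 98 animals

Round 1: Briarlake=10 Cedarfen=19 Dunmere=19 Elkhorn=10 Greywater=12 Hollowpine=13 Juniper=15 → close Cedarfen (overflow 13)
  19÷6 = 3 each, +1 to first 1
Round 2: Briarlake=14 Dunmere=22 Elkhorn=13 Greywater=15 Hollowpine=16 Juniper=18 → close Dunmere (overflow 11)
  22÷5 = 4 each, +1 to first 2
Round 3: Briarlake=19 Elkhorn=18 Greywater=19 Hollowpine=20 Juniper=22 → close Hollowpine (overflow 13)
  20÷4 = 5 each, +1 to first 0
Round 4: Briarlake=24 Elkhorn=23 Greywater=24 Juniper=27 → close Juniper (overflow 14)
  27÷3 = 9 each, +1 to first 0
Round 5: Briarlake=33 Elkhorn=32 Greywater=33 → close Briarlake (overflow 22)
  33÷2 = 16 each, +1 to first 1
Round 6: Elkhorn=49 Greywater=49 → close Greywater (overflow 36)
  49÷1 = 49 each, +1 to first 0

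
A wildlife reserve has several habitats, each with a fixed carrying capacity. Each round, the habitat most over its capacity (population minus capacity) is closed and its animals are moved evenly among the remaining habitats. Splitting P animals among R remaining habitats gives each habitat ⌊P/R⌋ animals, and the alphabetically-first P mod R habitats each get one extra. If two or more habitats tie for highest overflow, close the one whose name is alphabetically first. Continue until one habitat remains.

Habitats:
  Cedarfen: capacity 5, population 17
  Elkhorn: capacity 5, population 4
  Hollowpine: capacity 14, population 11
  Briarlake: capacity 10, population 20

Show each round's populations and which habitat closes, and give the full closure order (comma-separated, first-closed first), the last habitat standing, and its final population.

Closure order: Cedarfen, Briarlake, Elkhorn
Last habitat: Hollowpine with 52 animals

Round 1: Briarlake=20 Cedarfen=17 Elkhorn=4 Hollowpine=11 → close Cedarfen (overflow 12)
  17÷3 = 5 each, +1 to first 2
Round 2: Briarlake=26 Elkhorn=10 Hollowpine=16 → close Briarlake (overflow 16)
  26÷2 = 13 each, +1 to first 0
Round 3: Elkhorn=23 Hollowpine=29 → close Elkhorn (overflow 18)
  23÷1 = 23 each, +1 to first 0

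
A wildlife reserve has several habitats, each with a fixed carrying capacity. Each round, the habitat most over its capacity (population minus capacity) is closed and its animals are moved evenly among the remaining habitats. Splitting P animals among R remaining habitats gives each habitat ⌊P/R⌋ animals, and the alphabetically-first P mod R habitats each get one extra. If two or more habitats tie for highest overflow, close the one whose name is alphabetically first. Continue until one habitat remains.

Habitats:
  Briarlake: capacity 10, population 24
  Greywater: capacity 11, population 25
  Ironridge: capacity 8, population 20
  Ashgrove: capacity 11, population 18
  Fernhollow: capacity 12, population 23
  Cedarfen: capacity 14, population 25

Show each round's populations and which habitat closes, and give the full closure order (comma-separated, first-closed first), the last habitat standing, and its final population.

Round 1: Ashgrove=18 Briarlake=24 Cedarfen=25 Fernhollow=23 Greywater=25 Ironridge=20 → close Briarlake (overflow 14)
  24÷5 = 4 each, +1 to first 4
Round 2: Ashgrove=23 Cedarfen=30 Fernhollow=28 Greywater=30 Ironridge=24 → close Greywater (overflow 19)
  30÷4 = 7 each, +1 to first 2
Round 3: Ashgrove=31 Cedarfen=38 Fernhollow=35 Ironridge=31 → close Cedarfen (overflow 24)
  38÷3 = 12 each, +1 to first 2
Round 4: Ashgrove=44 Fernhollow=48 Ironridge=43 → close Fernhollow (overflow 36)
  48÷2 = 24 each, +1 to first 0
Round 5: Ashgrove=68 Ironridge=67 → close Ironridge (overflow 59)
  67÷1 = 67 each, +1 to first 0

Closure order: Briarlake, Greywater, Cedarfen, Fernhollow, Ironridge
Last habitat: Ashgrove with 135 animals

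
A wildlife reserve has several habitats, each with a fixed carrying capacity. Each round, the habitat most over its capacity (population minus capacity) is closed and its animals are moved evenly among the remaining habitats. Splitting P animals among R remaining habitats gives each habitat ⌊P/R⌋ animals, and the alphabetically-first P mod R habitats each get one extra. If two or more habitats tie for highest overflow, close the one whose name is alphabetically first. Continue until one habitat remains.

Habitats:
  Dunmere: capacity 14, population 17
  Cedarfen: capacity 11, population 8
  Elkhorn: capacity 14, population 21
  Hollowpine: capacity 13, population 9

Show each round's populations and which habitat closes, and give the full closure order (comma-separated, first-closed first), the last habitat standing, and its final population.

Closure order: Elkhorn, Dunmere, Cedarfen
Last habitat: Hollowpine with 55 animals

Round 1: Cedarfen=8 Dunmere=17 Elkhorn=21 Hollowpine=9 → close Elkhorn (overflow 7)
  21÷3 = 7 each, +1 to first 0
Round 2: Cedarfen=15 Dunmere=24 Hollowpine=16 → close Dunmere (overflow 10)
  24÷2 = 12 each, +1 to first 0
Round 3: Cedarfen=27 Hollowpine=28 → close Cedarfen (overflow 16)
  27÷1 = 27 each, +1 to first 0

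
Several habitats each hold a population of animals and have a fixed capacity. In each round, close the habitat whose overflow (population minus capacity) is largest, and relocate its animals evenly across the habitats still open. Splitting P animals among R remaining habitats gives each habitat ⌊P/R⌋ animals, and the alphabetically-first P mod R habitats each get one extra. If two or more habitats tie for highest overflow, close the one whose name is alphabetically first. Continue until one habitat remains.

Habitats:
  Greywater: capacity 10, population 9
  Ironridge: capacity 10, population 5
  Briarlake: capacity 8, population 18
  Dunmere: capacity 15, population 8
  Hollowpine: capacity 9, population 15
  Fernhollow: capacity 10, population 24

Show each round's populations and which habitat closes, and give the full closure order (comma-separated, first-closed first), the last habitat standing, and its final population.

Round 1: Briarlake=18 Dunmere=8 Fernhollow=24 Greywater=9 Hollowpine=15 Ironridge=5 → close Fernhollow (overflow 14)
  24÷5 = 4 each, +1 to first 4
Round 2: Briarlake=23 Dunmere=13 Greywater=14 Hollowpine=20 Ironridge=9 → close Briarlake (overflow 15)
  23÷4 = 5 each, +1 to first 3
Round 3: Dunmere=19 Greywater=20 Hollowpine=26 Ironridge=14 → close Hollowpine (overflow 17)
  26÷3 = 8 each, +1 to first 2
Round 4: Dunmere=28 Greywater=29 Ironridge=22 → close Greywater (overflow 19)
  29÷2 = 14 each, +1 to first 1
Round 5: Dunmere=43 Ironridge=36 → close Dunmere (overflow 28)
  43÷1 = 43 each, +1 to first 0

Closure order: Fernhollow, Briarlake, Hollowpine, Greywater, Dunmere
Last habitat: Ironridge with 79 animals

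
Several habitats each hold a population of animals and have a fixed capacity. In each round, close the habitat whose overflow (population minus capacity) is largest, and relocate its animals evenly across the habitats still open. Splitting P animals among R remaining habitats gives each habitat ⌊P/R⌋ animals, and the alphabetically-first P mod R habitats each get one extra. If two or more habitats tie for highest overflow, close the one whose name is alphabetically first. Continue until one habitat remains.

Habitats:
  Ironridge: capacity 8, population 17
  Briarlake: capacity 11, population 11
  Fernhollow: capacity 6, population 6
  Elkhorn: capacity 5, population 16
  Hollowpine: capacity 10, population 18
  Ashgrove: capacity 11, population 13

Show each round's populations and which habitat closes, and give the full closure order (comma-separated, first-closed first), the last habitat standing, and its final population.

Round 1: Ashgrove=13 Briarlake=11 Elkhorn=16 Fernhollow=6 Hollowpine=18 Ironridge=17 → close Elkhorn (overflow 11)
  16÷5 = 3 each, +1 to first 1
Round 2: Ashgrove=17 Briarlake=14 Fernhollow=9 Hollowpine=21 Ironridge=20 → close Ironridge (overflow 12)
  20÷4 = 5 each, +1 to first 0
Round 3: Ashgrove=22 Briarlake=19 Fernhollow=14 Hollowpine=26 → close Hollowpine (overflow 16)
  26÷3 = 8 each, +1 to first 2
Round 4: Ashgrove=31 Briarlake=28 Fernhollow=22 → close Ashgrove (overflow 20)
  31÷2 = 15 each, +1 to first 1
Round 5: Briarlake=44 Fernhollow=37 → close Briarlake (overflow 33)
  44÷1 = 44 each, +1 to first 0

Closure order: Elkhorn, Ironridge, Hollowpine, Ashgrove, Briarlake
Last habitat: Fernhollow with 81 animals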